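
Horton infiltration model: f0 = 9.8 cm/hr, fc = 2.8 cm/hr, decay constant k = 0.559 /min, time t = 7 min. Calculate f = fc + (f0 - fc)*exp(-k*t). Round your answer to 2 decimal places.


Step 1: f = fc + (f0 - fc) * exp(-k * t)
Step 2: exp(-0.559 * 7) = 0.01998
Step 3: f = 2.8 + (9.8 - 2.8) * 0.01998
Step 4: f = 2.8 + 7.0 * 0.01998
Step 5: f = 2.94 cm/hr

2.94


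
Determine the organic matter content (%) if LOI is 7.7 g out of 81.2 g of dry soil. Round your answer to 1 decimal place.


Step 1: OM% = 100 * LOI / sample mass
Step 2: OM = 100 * 7.7 / 81.2
Step 3: OM = 9.5%

9.5


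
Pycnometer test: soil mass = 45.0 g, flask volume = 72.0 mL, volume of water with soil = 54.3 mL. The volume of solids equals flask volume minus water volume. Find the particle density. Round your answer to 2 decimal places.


Step 1: Volume of solids = flask volume - water volume with soil
Step 2: V_solids = 72.0 - 54.3 = 17.7 mL
Step 3: Particle density = mass / V_solids = 45.0 / 17.7 = 2.54 g/cm^3

2.54


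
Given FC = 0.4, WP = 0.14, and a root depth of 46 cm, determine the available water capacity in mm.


Step 1: Available water = (FC - WP) * depth * 10
Step 2: AW = (0.4 - 0.14) * 46 * 10
Step 3: AW = 0.26 * 46 * 10
Step 4: AW = 119.6 mm

119.6


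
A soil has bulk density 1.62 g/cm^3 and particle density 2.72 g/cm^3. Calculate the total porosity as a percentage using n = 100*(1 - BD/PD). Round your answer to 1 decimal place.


Step 1: Formula: n = 100 * (1 - BD / PD)
Step 2: n = 100 * (1 - 1.62 / 2.72)
Step 3: n = 100 * (1 - 0.59559)
Step 4: n = 40.4%

40.4


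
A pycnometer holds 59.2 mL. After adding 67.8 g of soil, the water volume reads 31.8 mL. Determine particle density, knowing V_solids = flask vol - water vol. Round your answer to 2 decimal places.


Step 1: Volume of solids = flask volume - water volume with soil
Step 2: V_solids = 59.2 - 31.8 = 27.4 mL
Step 3: Particle density = mass / V_solids = 67.8 / 27.4 = 2.47 g/cm^3

2.47


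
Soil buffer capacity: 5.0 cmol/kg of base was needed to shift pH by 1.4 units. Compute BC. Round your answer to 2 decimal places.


Step 1: BC = change in base / change in pH
Step 2: BC = 5.0 / 1.4
Step 3: BC = 3.57 cmol/(kg*pH unit)

3.57


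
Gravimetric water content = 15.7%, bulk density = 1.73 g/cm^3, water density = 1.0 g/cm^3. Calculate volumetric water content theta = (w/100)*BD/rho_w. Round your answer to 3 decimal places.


Step 1: theta = (w / 100) * BD / rho_w
Step 2: theta = (15.7 / 100) * 1.73 / 1.0
Step 3: theta = 0.157 * 1.73
Step 4: theta = 0.272

0.272


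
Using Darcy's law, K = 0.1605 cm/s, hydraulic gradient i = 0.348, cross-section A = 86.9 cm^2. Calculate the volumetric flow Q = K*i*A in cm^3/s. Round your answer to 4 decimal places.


Step 1: Apply Darcy's law: Q = K * i * A
Step 2: Q = 0.1605 * 0.348 * 86.9
Step 3: Q = 4.8537 cm^3/s

4.8537


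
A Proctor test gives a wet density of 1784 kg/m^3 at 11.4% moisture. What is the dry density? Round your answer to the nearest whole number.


Step 1: Dry density = wet density / (1 + w/100)
Step 2: Dry density = 1784 / (1 + 11.4/100)
Step 3: Dry density = 1784 / 1.114
Step 4: Dry density = 1601 kg/m^3

1601


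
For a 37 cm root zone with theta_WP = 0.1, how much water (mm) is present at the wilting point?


Step 1: Water (mm) = theta_WP * depth * 10
Step 2: Water = 0.1 * 37 * 10
Step 3: Water = 37.0 mm

37.0


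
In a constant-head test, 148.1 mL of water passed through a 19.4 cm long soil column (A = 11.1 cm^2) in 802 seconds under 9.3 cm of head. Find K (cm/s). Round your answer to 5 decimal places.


Step 1: K = Q * L / (A * t * h)
Step 2: Numerator = 148.1 * 19.4 = 2873.14
Step 3: Denominator = 11.1 * 802 * 9.3 = 82790.46
Step 4: K = 2873.14 / 82790.46 = 0.0347 cm/s

0.0347


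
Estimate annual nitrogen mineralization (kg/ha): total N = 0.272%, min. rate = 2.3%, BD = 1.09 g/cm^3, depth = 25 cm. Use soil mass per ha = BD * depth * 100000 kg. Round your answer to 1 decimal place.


Step 1: Soil mass per ha = BD * depth * 100000 = 1.09 * 25 * 100000 = 2725000 kg
Step 2: Total N pool = soil mass * N%/100 = 2725000 * 0.272/100 = 7412.0 kg/ha
Step 3: N mineralized = N pool * rate%/100 = 7412.0 * 2.3/100 = 170.5 kg/ha/yr

170.5


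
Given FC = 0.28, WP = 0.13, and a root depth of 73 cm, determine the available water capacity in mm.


Step 1: Available water = (FC - WP) * depth * 10
Step 2: AW = (0.28 - 0.13) * 73 * 10
Step 3: AW = 0.15 * 73 * 10
Step 4: AW = 109.5 mm

109.5


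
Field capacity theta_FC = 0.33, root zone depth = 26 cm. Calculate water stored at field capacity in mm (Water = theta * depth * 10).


Step 1: Water (mm) = theta_FC * depth (cm) * 10
Step 2: Water = 0.33 * 26 * 10
Step 3: Water = 85.8 mm

85.8


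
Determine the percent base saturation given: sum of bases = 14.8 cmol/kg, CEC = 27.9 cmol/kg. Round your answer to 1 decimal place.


Step 1: BS = 100 * (sum of bases) / CEC
Step 2: BS = 100 * 14.8 / 27.9
Step 3: BS = 53.0%

53.0


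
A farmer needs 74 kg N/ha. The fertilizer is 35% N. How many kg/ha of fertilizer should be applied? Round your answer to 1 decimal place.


Step 1: Fertilizer rate = target N / (N content / 100)
Step 2: Rate = 74 / (35 / 100)
Step 3: Rate = 74 / 0.35
Step 4: Rate = 211.4 kg/ha

211.4


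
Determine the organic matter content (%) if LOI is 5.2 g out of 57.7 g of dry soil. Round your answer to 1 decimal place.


Step 1: OM% = 100 * LOI / sample mass
Step 2: OM = 100 * 5.2 / 57.7
Step 3: OM = 9.0%

9.0


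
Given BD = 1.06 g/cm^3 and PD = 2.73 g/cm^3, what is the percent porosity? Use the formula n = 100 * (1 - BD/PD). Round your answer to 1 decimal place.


Step 1: Formula: n = 100 * (1 - BD / PD)
Step 2: n = 100 * (1 - 1.06 / 2.73)
Step 3: n = 100 * (1 - 0.38828)
Step 4: n = 61.2%

61.2


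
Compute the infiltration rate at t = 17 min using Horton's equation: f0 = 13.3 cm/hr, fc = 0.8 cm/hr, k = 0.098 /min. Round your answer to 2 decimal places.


Step 1: f = fc + (f0 - fc) * exp(-k * t)
Step 2: exp(-0.098 * 17) = 0.189002
Step 3: f = 0.8 + (13.3 - 0.8) * 0.189002
Step 4: f = 0.8 + 12.5 * 0.189002
Step 5: f = 3.16 cm/hr

3.16


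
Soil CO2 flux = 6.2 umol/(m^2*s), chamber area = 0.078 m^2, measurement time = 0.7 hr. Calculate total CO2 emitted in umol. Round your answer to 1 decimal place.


Step 1: Convert time to seconds: 0.7 hr * 3600 = 2520.0 s
Step 2: Total = flux * area * time_s
Step 3: Total = 6.2 * 0.078 * 2520.0
Step 4: Total = 1218.7 umol

1218.7


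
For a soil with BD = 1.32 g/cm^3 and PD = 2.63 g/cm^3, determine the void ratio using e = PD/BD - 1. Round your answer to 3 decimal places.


Step 1: e = PD / BD - 1
Step 2: e = 2.63 / 1.32 - 1
Step 3: e = 1.99242 - 1
Step 4: e = 0.992

0.992


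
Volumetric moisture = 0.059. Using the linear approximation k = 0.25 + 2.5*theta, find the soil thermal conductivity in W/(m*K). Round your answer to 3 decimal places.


Step 1: k = 0.25 + 2.5 * theta
Step 2: k = 0.25 + 2.5 * 0.059
Step 3: k = 0.25 + 0.148
Step 4: k = 0.398 W/(m*K)

0.398


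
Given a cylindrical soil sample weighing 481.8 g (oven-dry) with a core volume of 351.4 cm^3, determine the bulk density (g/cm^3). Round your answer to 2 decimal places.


Step 1: Identify the formula: BD = dry mass / volume
Step 2: Substitute values: BD = 481.8 / 351.4
Step 3: BD = 1.37 g/cm^3

1.37


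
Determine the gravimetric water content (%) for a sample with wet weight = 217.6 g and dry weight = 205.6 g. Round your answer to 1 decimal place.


Step 1: Water mass = wet - dry = 217.6 - 205.6 = 12.0 g
Step 2: w = 100 * water mass / dry mass
Step 3: w = 100 * 12.0 / 205.6 = 5.8%

5.8


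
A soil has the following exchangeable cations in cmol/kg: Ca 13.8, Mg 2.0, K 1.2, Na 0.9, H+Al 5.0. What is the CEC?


Step 1: CEC = Ca + Mg + K + Na + (H+Al)
Step 2: CEC = 13.8 + 2.0 + 1.2 + 0.9 + 5.0
Step 3: CEC = 22.9 cmol/kg

22.9


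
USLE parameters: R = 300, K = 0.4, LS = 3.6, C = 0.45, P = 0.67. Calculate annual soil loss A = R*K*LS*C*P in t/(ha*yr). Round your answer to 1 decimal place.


Step 1: A = R * K * LS * C * P
Step 2: R * K = 300 * 0.4 = 120.0
Step 3: (R*K) * LS = 120.0 * 3.6 = 432.0
Step 4: * C * P = 432.0 * 0.45 * 0.67 = 130.2
Step 5: A = 130.2 t/(ha*yr)

130.2


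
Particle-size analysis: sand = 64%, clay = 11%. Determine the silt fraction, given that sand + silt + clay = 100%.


Step 1: sand + silt + clay = 100%
Step 2: silt = 100 - sand - clay
Step 3: silt = 100 - 64 - 11
Step 4: silt = 25%

25


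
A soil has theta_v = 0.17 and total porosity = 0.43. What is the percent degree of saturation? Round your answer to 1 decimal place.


Step 1: S = 100 * theta_v / n
Step 2: S = 100 * 0.17 / 0.43
Step 3: S = 39.5%

39.5


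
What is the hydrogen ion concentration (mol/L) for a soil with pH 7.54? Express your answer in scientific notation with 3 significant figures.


Step 1: [H+] = 10^(-pH)
Step 2: [H+] = 10^(-7.54)
Step 3: [H+] = 2.88e-08 mol/L

2.88e-08


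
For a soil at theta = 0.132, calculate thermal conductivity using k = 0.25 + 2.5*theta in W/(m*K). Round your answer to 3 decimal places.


Step 1: k = 0.25 + 2.5 * theta
Step 2: k = 0.25 + 2.5 * 0.132
Step 3: k = 0.25 + 0.33
Step 4: k = 0.58 W/(m*K)

0.58


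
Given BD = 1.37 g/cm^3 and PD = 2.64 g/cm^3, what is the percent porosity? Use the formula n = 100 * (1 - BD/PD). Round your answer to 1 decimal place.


Step 1: Formula: n = 100 * (1 - BD / PD)
Step 2: n = 100 * (1 - 1.37 / 2.64)
Step 3: n = 100 * (1 - 0.51894)
Step 4: n = 48.1%

48.1


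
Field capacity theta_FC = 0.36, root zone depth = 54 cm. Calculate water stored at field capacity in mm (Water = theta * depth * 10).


Step 1: Water (mm) = theta_FC * depth (cm) * 10
Step 2: Water = 0.36 * 54 * 10
Step 3: Water = 194.4 mm

194.4


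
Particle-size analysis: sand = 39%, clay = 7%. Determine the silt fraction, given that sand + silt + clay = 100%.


Step 1: sand + silt + clay = 100%
Step 2: silt = 100 - sand - clay
Step 3: silt = 100 - 39 - 7
Step 4: silt = 54%

54


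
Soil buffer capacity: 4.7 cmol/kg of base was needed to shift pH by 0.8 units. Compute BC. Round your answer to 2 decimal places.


Step 1: BC = change in base / change in pH
Step 2: BC = 4.7 / 0.8
Step 3: BC = 5.88 cmol/(kg*pH unit)

5.88


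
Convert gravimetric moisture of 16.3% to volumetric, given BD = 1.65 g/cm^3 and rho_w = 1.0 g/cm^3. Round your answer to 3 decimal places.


Step 1: theta = (w / 100) * BD / rho_w
Step 2: theta = (16.3 / 100) * 1.65 / 1.0
Step 3: theta = 0.163 * 1.65
Step 4: theta = 0.269

0.269


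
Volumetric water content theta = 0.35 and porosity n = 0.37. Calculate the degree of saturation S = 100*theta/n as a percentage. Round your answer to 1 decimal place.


Step 1: S = 100 * theta_v / n
Step 2: S = 100 * 0.35 / 0.37
Step 3: S = 94.6%

94.6


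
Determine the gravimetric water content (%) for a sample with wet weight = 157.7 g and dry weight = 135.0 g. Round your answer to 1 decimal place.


Step 1: Water mass = wet - dry = 157.7 - 135.0 = 22.7 g
Step 2: w = 100 * water mass / dry mass
Step 3: w = 100 * 22.7 / 135.0 = 16.8%

16.8


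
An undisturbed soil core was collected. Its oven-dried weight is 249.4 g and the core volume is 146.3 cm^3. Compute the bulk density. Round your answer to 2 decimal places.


Step 1: Identify the formula: BD = dry mass / volume
Step 2: Substitute values: BD = 249.4 / 146.3
Step 3: BD = 1.7 g/cm^3

1.7


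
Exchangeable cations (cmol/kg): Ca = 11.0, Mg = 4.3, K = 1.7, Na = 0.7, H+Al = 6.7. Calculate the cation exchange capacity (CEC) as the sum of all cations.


Step 1: CEC = Ca + Mg + K + Na + (H+Al)
Step 2: CEC = 11.0 + 4.3 + 1.7 + 0.7 + 6.7
Step 3: CEC = 24.4 cmol/kg

24.4


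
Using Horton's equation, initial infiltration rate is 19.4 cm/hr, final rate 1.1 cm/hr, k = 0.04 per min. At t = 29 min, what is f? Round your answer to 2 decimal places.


Step 1: f = fc + (f0 - fc) * exp(-k * t)
Step 2: exp(-0.04 * 29) = 0.313486
Step 3: f = 1.1 + (19.4 - 1.1) * 0.313486
Step 4: f = 1.1 + 18.3 * 0.313486
Step 5: f = 6.84 cm/hr

6.84


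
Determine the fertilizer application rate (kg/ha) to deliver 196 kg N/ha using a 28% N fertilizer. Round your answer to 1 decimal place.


Step 1: Fertilizer rate = target N / (N content / 100)
Step 2: Rate = 196 / (28 / 100)
Step 3: Rate = 196 / 0.28
Step 4: Rate = 700.0 kg/ha

700.0


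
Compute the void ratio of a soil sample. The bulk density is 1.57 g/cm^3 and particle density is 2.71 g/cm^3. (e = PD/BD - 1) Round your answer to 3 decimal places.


Step 1: e = PD / BD - 1
Step 2: e = 2.71 / 1.57 - 1
Step 3: e = 1.72611 - 1
Step 4: e = 0.726

0.726


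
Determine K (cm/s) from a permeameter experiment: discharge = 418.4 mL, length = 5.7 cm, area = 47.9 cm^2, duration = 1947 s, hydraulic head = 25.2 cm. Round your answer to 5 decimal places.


Step 1: K = Q * L / (A * t * h)
Step 2: Numerator = 418.4 * 5.7 = 2384.88
Step 3: Denominator = 47.9 * 1947 * 25.2 = 2350184.76
Step 4: K = 2384.88 / 2350184.76 = 0.00101 cm/s

0.00101


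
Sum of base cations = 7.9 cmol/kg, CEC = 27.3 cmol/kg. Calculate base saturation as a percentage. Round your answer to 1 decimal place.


Step 1: BS = 100 * (sum of bases) / CEC
Step 2: BS = 100 * 7.9 / 27.3
Step 3: BS = 28.9%

28.9


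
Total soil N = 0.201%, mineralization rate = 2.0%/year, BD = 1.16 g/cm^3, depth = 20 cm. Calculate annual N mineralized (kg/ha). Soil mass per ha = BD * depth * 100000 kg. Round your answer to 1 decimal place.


Step 1: Soil mass per ha = BD * depth * 100000 = 1.16 * 20 * 100000 = 2320000 kg
Step 2: Total N pool = soil mass * N%/100 = 2320000 * 0.201/100 = 4663.2 kg/ha
Step 3: N mineralized = N pool * rate%/100 = 4663.2 * 2.0/100 = 93.3 kg/ha/yr

93.3


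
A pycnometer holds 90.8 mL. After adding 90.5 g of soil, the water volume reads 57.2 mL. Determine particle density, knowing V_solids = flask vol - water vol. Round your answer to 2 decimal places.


Step 1: Volume of solids = flask volume - water volume with soil
Step 2: V_solids = 90.8 - 57.2 = 33.6 mL
Step 3: Particle density = mass / V_solids = 90.5 / 33.6 = 2.69 g/cm^3

2.69


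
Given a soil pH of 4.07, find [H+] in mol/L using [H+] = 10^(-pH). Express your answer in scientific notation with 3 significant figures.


Step 1: [H+] = 10^(-pH)
Step 2: [H+] = 10^(-4.07)
Step 3: [H+] = 8.51e-05 mol/L

8.51e-05


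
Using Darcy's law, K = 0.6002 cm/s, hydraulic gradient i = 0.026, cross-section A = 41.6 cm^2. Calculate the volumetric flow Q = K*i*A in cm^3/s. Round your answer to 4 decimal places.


Step 1: Apply Darcy's law: Q = K * i * A
Step 2: Q = 0.6002 * 0.026 * 41.6
Step 3: Q = 0.6492 cm^3/s

0.6492


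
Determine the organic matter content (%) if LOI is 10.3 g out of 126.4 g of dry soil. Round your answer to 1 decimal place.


Step 1: OM% = 100 * LOI / sample mass
Step 2: OM = 100 * 10.3 / 126.4
Step 3: OM = 8.1%

8.1


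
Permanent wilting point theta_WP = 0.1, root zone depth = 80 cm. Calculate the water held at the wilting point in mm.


Step 1: Water (mm) = theta_WP * depth * 10
Step 2: Water = 0.1 * 80 * 10
Step 3: Water = 80.0 mm

80.0


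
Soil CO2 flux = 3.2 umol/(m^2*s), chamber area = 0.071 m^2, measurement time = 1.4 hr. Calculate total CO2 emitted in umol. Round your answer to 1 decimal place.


Step 1: Convert time to seconds: 1.4 hr * 3600 = 5040.0 s
Step 2: Total = flux * area * time_s
Step 3: Total = 3.2 * 0.071 * 5040.0
Step 4: Total = 1145.1 umol

1145.1


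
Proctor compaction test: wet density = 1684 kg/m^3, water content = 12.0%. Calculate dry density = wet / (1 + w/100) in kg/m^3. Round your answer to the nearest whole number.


Step 1: Dry density = wet density / (1 + w/100)
Step 2: Dry density = 1684 / (1 + 12.0/100)
Step 3: Dry density = 1684 / 1.12
Step 4: Dry density = 1504 kg/m^3

1504


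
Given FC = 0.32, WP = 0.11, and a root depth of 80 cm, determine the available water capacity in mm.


Step 1: Available water = (FC - WP) * depth * 10
Step 2: AW = (0.32 - 0.11) * 80 * 10
Step 3: AW = 0.21 * 80 * 10
Step 4: AW = 168.0 mm

168.0


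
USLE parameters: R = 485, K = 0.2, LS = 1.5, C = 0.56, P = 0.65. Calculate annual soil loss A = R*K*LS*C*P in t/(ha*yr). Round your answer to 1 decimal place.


Step 1: A = R * K * LS * C * P
Step 2: R * K = 485 * 0.2 = 97.0
Step 3: (R*K) * LS = 97.0 * 1.5 = 145.5
Step 4: * C * P = 145.5 * 0.56 * 0.65 = 53.0
Step 5: A = 53.0 t/(ha*yr)

53.0


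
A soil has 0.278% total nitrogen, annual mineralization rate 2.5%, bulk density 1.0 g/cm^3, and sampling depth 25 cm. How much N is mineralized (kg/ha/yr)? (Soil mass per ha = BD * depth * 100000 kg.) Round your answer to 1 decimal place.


Step 1: Soil mass per ha = BD * depth * 100000 = 1.0 * 25 * 100000 = 2500000 kg
Step 2: Total N pool = soil mass * N%/100 = 2500000 * 0.278/100 = 6950.0 kg/ha
Step 3: N mineralized = N pool * rate%/100 = 6950.0 * 2.5/100 = 173.8 kg/ha/yr

173.8


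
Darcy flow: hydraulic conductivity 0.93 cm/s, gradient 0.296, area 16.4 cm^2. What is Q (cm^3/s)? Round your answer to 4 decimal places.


Step 1: Apply Darcy's law: Q = K * i * A
Step 2: Q = 0.93 * 0.296 * 16.4
Step 3: Q = 4.5146 cm^3/s

4.5146


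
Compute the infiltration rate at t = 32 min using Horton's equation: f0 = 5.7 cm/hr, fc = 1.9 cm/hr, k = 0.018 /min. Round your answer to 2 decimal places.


Step 1: f = fc + (f0 - fc) * exp(-k * t)
Step 2: exp(-0.018 * 32) = 0.562142
Step 3: f = 1.9 + (5.7 - 1.9) * 0.562142
Step 4: f = 1.9 + 3.8 * 0.562142
Step 5: f = 4.04 cm/hr

4.04


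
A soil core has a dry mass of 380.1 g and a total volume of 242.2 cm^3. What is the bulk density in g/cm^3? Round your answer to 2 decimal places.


Step 1: Identify the formula: BD = dry mass / volume
Step 2: Substitute values: BD = 380.1 / 242.2
Step 3: BD = 1.57 g/cm^3

1.57


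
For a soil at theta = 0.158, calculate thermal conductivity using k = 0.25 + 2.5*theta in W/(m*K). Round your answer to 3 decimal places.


Step 1: k = 0.25 + 2.5 * theta
Step 2: k = 0.25 + 2.5 * 0.158
Step 3: k = 0.25 + 0.395
Step 4: k = 0.645 W/(m*K)

0.645


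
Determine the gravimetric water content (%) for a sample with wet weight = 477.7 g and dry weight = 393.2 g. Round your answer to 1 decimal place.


Step 1: Water mass = wet - dry = 477.7 - 393.2 = 84.5 g
Step 2: w = 100 * water mass / dry mass
Step 3: w = 100 * 84.5 / 393.2 = 21.5%

21.5


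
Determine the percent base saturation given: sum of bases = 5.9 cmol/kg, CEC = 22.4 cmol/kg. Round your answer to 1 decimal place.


Step 1: BS = 100 * (sum of bases) / CEC
Step 2: BS = 100 * 5.9 / 22.4
Step 3: BS = 26.3%

26.3


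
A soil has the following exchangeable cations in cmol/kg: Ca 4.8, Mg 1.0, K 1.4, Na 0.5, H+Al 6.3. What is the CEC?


Step 1: CEC = Ca + Mg + K + Na + (H+Al)
Step 2: CEC = 4.8 + 1.0 + 1.4 + 0.5 + 6.3
Step 3: CEC = 14.0 cmol/kg

14.0


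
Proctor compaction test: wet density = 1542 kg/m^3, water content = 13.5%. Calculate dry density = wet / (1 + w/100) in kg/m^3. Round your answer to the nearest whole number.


Step 1: Dry density = wet density / (1 + w/100)
Step 2: Dry density = 1542 / (1 + 13.5/100)
Step 3: Dry density = 1542 / 1.135
Step 4: Dry density = 1359 kg/m^3

1359


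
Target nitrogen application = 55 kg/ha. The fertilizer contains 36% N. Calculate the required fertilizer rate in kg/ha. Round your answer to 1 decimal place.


Step 1: Fertilizer rate = target N / (N content / 100)
Step 2: Rate = 55 / (36 / 100)
Step 3: Rate = 55 / 0.36
Step 4: Rate = 152.8 kg/ha

152.8


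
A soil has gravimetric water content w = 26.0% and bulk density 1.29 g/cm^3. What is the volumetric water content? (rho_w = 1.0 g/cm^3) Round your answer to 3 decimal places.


Step 1: theta = (w / 100) * BD / rho_w
Step 2: theta = (26.0 / 100) * 1.29 / 1.0
Step 3: theta = 0.26 * 1.29
Step 4: theta = 0.335

0.335


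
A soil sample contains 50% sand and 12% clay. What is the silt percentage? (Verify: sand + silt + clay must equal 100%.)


Step 1: sand + silt + clay = 100%
Step 2: silt = 100 - sand - clay
Step 3: silt = 100 - 50 - 12
Step 4: silt = 38%

38


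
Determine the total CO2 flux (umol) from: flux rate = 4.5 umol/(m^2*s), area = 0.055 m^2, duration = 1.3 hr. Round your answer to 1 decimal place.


Step 1: Convert time to seconds: 1.3 hr * 3600 = 4680.0 s
Step 2: Total = flux * area * time_s
Step 3: Total = 4.5 * 0.055 * 4680.0
Step 4: Total = 1158.3 umol

1158.3


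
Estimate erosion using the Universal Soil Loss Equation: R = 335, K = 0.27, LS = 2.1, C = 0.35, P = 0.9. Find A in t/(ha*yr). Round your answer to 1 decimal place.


Step 1: A = R * K * LS * C * P
Step 2: R * K = 335 * 0.27 = 90.45
Step 3: (R*K) * LS = 90.45 * 2.1 = 189.945
Step 4: * C * P = 189.945 * 0.35 * 0.9 = 59.8
Step 5: A = 59.8 t/(ha*yr)

59.8


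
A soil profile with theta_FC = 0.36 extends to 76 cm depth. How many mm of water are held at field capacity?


Step 1: Water (mm) = theta_FC * depth (cm) * 10
Step 2: Water = 0.36 * 76 * 10
Step 3: Water = 273.6 mm

273.6


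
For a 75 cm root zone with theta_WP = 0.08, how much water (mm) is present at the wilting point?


Step 1: Water (mm) = theta_WP * depth * 10
Step 2: Water = 0.08 * 75 * 10
Step 3: Water = 60.0 mm

60.0


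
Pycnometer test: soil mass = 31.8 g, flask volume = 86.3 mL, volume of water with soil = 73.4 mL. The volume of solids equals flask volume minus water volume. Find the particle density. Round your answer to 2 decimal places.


Step 1: Volume of solids = flask volume - water volume with soil
Step 2: V_solids = 86.3 - 73.4 = 12.9 mL
Step 3: Particle density = mass / V_solids = 31.8 / 12.9 = 2.47 g/cm^3

2.47


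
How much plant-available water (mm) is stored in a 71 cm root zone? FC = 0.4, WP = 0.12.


Step 1: Available water = (FC - WP) * depth * 10
Step 2: AW = (0.4 - 0.12) * 71 * 10
Step 3: AW = 0.28 * 71 * 10
Step 4: AW = 198.8 mm

198.8


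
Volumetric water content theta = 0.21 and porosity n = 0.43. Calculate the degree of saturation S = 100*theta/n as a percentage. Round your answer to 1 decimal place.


Step 1: S = 100 * theta_v / n
Step 2: S = 100 * 0.21 / 0.43
Step 3: S = 48.8%

48.8


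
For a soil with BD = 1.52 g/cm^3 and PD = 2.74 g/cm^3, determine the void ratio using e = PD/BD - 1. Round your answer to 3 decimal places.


Step 1: e = PD / BD - 1
Step 2: e = 2.74 / 1.52 - 1
Step 3: e = 1.80263 - 1
Step 4: e = 0.803

0.803


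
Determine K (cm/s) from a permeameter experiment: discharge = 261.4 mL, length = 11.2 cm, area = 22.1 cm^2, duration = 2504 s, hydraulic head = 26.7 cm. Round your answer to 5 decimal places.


Step 1: K = Q * L / (A * t * h)
Step 2: Numerator = 261.4 * 11.2 = 2927.68
Step 3: Denominator = 22.1 * 2504 * 26.7 = 1477535.28
Step 4: K = 2927.68 / 1477535.28 = 0.00198 cm/s

0.00198


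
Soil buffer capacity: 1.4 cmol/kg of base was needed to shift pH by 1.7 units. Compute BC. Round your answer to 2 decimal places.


Step 1: BC = change in base / change in pH
Step 2: BC = 1.4 / 1.7
Step 3: BC = 0.82 cmol/(kg*pH unit)

0.82


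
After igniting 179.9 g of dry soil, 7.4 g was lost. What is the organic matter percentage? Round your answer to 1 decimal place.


Step 1: OM% = 100 * LOI / sample mass
Step 2: OM = 100 * 7.4 / 179.9
Step 3: OM = 4.1%

4.1


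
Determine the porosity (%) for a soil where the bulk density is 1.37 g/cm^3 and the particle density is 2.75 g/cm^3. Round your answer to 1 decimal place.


Step 1: Formula: n = 100 * (1 - BD / PD)
Step 2: n = 100 * (1 - 1.37 / 2.75)
Step 3: n = 100 * (1 - 0.49818)
Step 4: n = 50.2%

50.2


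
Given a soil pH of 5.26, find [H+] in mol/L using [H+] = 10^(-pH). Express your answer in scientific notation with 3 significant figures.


Step 1: [H+] = 10^(-pH)
Step 2: [H+] = 10^(-5.26)
Step 3: [H+] = 5.50e-06 mol/L

5.50e-06


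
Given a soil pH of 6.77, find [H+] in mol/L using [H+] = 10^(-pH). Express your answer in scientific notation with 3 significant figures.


Step 1: [H+] = 10^(-pH)
Step 2: [H+] = 10^(-6.77)
Step 3: [H+] = 1.70e-07 mol/L

1.70e-07


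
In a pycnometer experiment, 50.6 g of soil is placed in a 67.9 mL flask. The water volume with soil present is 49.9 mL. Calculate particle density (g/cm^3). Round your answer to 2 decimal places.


Step 1: Volume of solids = flask volume - water volume with soil
Step 2: V_solids = 67.9 - 49.9 = 18.0 mL
Step 3: Particle density = mass / V_solids = 50.6 / 18.0 = 2.81 g/cm^3

2.81


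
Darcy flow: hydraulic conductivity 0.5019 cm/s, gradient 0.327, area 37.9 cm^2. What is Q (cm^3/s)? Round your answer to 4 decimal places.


Step 1: Apply Darcy's law: Q = K * i * A
Step 2: Q = 0.5019 * 0.327 * 37.9
Step 3: Q = 6.2202 cm^3/s

6.2202


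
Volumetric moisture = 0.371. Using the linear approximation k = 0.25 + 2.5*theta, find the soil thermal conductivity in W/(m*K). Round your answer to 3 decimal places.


Step 1: k = 0.25 + 2.5 * theta
Step 2: k = 0.25 + 2.5 * 0.371
Step 3: k = 0.25 + 0.928
Step 4: k = 1.178 W/(m*K)

1.178


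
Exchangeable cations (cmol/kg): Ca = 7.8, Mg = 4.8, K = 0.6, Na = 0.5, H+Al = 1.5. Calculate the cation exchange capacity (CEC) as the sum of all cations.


Step 1: CEC = Ca + Mg + K + Na + (H+Al)
Step 2: CEC = 7.8 + 4.8 + 0.6 + 0.5 + 1.5
Step 3: CEC = 15.2 cmol/kg

15.2


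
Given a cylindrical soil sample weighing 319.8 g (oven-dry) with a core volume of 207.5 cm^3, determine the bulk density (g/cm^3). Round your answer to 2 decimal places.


Step 1: Identify the formula: BD = dry mass / volume
Step 2: Substitute values: BD = 319.8 / 207.5
Step 3: BD = 1.54 g/cm^3

1.54


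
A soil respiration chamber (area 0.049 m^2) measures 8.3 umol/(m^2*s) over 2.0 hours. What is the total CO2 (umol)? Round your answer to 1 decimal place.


Step 1: Convert time to seconds: 2.0 hr * 3600 = 7200.0 s
Step 2: Total = flux * area * time_s
Step 3: Total = 8.3 * 0.049 * 7200.0
Step 4: Total = 2928.2 umol

2928.2


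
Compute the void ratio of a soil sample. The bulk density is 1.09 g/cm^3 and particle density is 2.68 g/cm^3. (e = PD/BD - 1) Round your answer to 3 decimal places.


Step 1: e = PD / BD - 1
Step 2: e = 2.68 / 1.09 - 1
Step 3: e = 2.45872 - 1
Step 4: e = 1.459

1.459


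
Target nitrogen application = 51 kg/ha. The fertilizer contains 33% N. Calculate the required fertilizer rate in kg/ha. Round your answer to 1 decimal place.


Step 1: Fertilizer rate = target N / (N content / 100)
Step 2: Rate = 51 / (33 / 100)
Step 3: Rate = 51 / 0.33
Step 4: Rate = 154.5 kg/ha

154.5


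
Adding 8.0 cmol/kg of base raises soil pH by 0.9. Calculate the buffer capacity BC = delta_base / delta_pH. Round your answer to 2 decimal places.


Step 1: BC = change in base / change in pH
Step 2: BC = 8.0 / 0.9
Step 3: BC = 8.89 cmol/(kg*pH unit)

8.89


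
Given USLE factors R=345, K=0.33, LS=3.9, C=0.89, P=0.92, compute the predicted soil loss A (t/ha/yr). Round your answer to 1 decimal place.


Step 1: A = R * K * LS * C * P
Step 2: R * K = 345 * 0.33 = 113.85
Step 3: (R*K) * LS = 113.85 * 3.9 = 444.015
Step 4: * C * P = 444.015 * 0.89 * 0.92 = 363.6
Step 5: A = 363.6 t/(ha*yr)

363.6


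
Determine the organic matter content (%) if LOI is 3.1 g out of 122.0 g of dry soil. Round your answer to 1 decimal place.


Step 1: OM% = 100 * LOI / sample mass
Step 2: OM = 100 * 3.1 / 122.0
Step 3: OM = 2.5%

2.5


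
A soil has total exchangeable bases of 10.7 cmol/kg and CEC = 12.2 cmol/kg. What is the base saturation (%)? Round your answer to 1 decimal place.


Step 1: BS = 100 * (sum of bases) / CEC
Step 2: BS = 100 * 10.7 / 12.2
Step 3: BS = 87.7%

87.7


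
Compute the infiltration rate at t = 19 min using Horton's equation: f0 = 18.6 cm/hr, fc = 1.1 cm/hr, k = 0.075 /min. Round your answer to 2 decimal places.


Step 1: f = fc + (f0 - fc) * exp(-k * t)
Step 2: exp(-0.075 * 19) = 0.240508
Step 3: f = 1.1 + (18.6 - 1.1) * 0.240508
Step 4: f = 1.1 + 17.5 * 0.240508
Step 5: f = 5.31 cm/hr

5.31


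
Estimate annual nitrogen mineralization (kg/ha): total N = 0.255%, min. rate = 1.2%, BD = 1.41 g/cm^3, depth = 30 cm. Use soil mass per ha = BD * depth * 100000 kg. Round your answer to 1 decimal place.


Step 1: Soil mass per ha = BD * depth * 100000 = 1.41 * 30 * 100000 = 4230000 kg
Step 2: Total N pool = soil mass * N%/100 = 4230000 * 0.255/100 = 10786.5 kg/ha
Step 3: N mineralized = N pool * rate%/100 = 10786.5 * 1.2/100 = 129.4 kg/ha/yr

129.4


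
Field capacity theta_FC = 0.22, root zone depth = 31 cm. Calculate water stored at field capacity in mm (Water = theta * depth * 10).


Step 1: Water (mm) = theta_FC * depth (cm) * 10
Step 2: Water = 0.22 * 31 * 10
Step 3: Water = 68.2 mm

68.2


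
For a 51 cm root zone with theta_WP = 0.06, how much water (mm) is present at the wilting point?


Step 1: Water (mm) = theta_WP * depth * 10
Step 2: Water = 0.06 * 51 * 10
Step 3: Water = 30.6 mm

30.6


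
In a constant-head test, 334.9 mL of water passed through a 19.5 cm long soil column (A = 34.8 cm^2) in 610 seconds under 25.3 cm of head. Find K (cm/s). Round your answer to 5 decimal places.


Step 1: K = Q * L / (A * t * h)
Step 2: Numerator = 334.9 * 19.5 = 6530.55
Step 3: Denominator = 34.8 * 610 * 25.3 = 537068.4
Step 4: K = 6530.55 / 537068.4 = 0.01216 cm/s

0.01216


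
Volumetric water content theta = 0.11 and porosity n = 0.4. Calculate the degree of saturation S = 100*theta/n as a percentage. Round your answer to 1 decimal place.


Step 1: S = 100 * theta_v / n
Step 2: S = 100 * 0.11 / 0.4
Step 3: S = 27.5%

27.5


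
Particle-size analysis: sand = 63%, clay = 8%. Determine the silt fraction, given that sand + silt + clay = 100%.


Step 1: sand + silt + clay = 100%
Step 2: silt = 100 - sand - clay
Step 3: silt = 100 - 63 - 8
Step 4: silt = 29%

29


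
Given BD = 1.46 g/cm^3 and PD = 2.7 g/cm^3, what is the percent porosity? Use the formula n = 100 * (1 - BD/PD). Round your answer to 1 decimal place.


Step 1: Formula: n = 100 * (1 - BD / PD)
Step 2: n = 100 * (1 - 1.46 / 2.7)
Step 3: n = 100 * (1 - 0.54074)
Step 4: n = 45.9%

45.9


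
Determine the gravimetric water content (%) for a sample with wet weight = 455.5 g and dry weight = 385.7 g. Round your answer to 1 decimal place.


Step 1: Water mass = wet - dry = 455.5 - 385.7 = 69.8 g
Step 2: w = 100 * water mass / dry mass
Step 3: w = 100 * 69.8 / 385.7 = 18.1%

18.1


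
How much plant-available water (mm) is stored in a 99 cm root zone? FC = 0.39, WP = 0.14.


Step 1: Available water = (FC - WP) * depth * 10
Step 2: AW = (0.39 - 0.14) * 99 * 10
Step 3: AW = 0.25 * 99 * 10
Step 4: AW = 247.5 mm

247.5


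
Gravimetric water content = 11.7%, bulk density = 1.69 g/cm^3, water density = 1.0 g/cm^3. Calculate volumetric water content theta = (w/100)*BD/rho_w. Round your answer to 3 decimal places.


Step 1: theta = (w / 100) * BD / rho_w
Step 2: theta = (11.7 / 100) * 1.69 / 1.0
Step 3: theta = 0.117 * 1.69
Step 4: theta = 0.198

0.198


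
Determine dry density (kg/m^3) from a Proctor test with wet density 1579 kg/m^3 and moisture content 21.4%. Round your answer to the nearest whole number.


Step 1: Dry density = wet density / (1 + w/100)
Step 2: Dry density = 1579 / (1 + 21.4/100)
Step 3: Dry density = 1579 / 1.214
Step 4: Dry density = 1301 kg/m^3

1301


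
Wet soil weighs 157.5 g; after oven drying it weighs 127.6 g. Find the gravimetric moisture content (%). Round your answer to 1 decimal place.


Step 1: Water mass = wet - dry = 157.5 - 127.6 = 29.9 g
Step 2: w = 100 * water mass / dry mass
Step 3: w = 100 * 29.9 / 127.6 = 23.4%

23.4


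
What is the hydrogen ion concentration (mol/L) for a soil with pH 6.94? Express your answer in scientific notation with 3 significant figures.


Step 1: [H+] = 10^(-pH)
Step 2: [H+] = 10^(-6.94)
Step 3: [H+] = 1.15e-07 mol/L

1.15e-07


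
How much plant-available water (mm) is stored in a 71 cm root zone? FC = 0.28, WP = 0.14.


Step 1: Available water = (FC - WP) * depth * 10
Step 2: AW = (0.28 - 0.14) * 71 * 10
Step 3: AW = 0.14 * 71 * 10
Step 4: AW = 99.4 mm

99.4


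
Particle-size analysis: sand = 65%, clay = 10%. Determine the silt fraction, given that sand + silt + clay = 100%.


Step 1: sand + silt + clay = 100%
Step 2: silt = 100 - sand - clay
Step 3: silt = 100 - 65 - 10
Step 4: silt = 25%

25


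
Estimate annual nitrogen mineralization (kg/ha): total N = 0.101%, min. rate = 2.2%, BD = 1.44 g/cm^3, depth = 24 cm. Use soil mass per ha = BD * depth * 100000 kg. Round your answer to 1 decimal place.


Step 1: Soil mass per ha = BD * depth * 100000 = 1.44 * 24 * 100000 = 3456000 kg
Step 2: Total N pool = soil mass * N%/100 = 3456000 * 0.101/100 = 3490.56 kg/ha
Step 3: N mineralized = N pool * rate%/100 = 3490.56 * 2.2/100 = 76.8 kg/ha/yr

76.8


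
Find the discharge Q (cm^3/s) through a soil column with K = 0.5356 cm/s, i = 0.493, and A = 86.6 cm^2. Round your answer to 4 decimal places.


Step 1: Apply Darcy's law: Q = K * i * A
Step 2: Q = 0.5356 * 0.493 * 86.6
Step 3: Q = 22.8668 cm^3/s

22.8668


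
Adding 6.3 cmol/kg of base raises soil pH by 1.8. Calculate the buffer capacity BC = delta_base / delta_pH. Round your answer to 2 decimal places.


Step 1: BC = change in base / change in pH
Step 2: BC = 6.3 / 1.8
Step 3: BC = 3.5 cmol/(kg*pH unit)

3.5


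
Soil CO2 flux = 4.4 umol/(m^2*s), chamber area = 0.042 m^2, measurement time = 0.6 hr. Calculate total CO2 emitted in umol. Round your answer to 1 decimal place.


Step 1: Convert time to seconds: 0.6 hr * 3600 = 2160.0 s
Step 2: Total = flux * area * time_s
Step 3: Total = 4.4 * 0.042 * 2160.0
Step 4: Total = 399.2 umol

399.2


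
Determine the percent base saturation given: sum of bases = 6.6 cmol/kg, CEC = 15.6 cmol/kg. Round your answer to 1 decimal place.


Step 1: BS = 100 * (sum of bases) / CEC
Step 2: BS = 100 * 6.6 / 15.6
Step 3: BS = 42.3%

42.3


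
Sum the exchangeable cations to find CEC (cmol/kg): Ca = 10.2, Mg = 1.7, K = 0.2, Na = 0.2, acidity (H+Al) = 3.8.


Step 1: CEC = Ca + Mg + K + Na + (H+Al)
Step 2: CEC = 10.2 + 1.7 + 0.2 + 0.2 + 3.8
Step 3: CEC = 16.1 cmol/kg

16.1


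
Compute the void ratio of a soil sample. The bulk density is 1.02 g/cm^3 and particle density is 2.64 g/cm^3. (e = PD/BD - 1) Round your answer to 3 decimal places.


Step 1: e = PD / BD - 1
Step 2: e = 2.64 / 1.02 - 1
Step 3: e = 2.58824 - 1
Step 4: e = 1.588

1.588


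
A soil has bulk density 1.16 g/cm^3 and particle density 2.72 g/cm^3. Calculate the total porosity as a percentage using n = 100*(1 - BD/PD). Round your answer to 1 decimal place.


Step 1: Formula: n = 100 * (1 - BD / PD)
Step 2: n = 100 * (1 - 1.16 / 2.72)
Step 3: n = 100 * (1 - 0.42647)
Step 4: n = 57.4%

57.4


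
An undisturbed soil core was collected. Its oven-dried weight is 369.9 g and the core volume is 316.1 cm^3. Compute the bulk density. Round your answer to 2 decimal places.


Step 1: Identify the formula: BD = dry mass / volume
Step 2: Substitute values: BD = 369.9 / 316.1
Step 3: BD = 1.17 g/cm^3

1.17


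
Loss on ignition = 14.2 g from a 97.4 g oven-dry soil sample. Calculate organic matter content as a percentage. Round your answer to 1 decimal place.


Step 1: OM% = 100 * LOI / sample mass
Step 2: OM = 100 * 14.2 / 97.4
Step 3: OM = 14.6%

14.6


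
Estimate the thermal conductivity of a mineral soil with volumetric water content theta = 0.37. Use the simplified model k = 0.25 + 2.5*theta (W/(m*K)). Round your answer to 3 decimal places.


Step 1: k = 0.25 + 2.5 * theta
Step 2: k = 0.25 + 2.5 * 0.37
Step 3: k = 0.25 + 0.925
Step 4: k = 1.175 W/(m*K)

1.175


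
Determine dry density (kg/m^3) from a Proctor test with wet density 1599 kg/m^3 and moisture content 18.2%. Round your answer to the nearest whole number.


Step 1: Dry density = wet density / (1 + w/100)
Step 2: Dry density = 1599 / (1 + 18.2/100)
Step 3: Dry density = 1599 / 1.182
Step 4: Dry density = 1353 kg/m^3

1353


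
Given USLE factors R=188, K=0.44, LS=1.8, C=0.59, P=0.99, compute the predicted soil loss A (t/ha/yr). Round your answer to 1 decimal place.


Step 1: A = R * K * LS * C * P
Step 2: R * K = 188 * 0.44 = 82.72
Step 3: (R*K) * LS = 82.72 * 1.8 = 148.896
Step 4: * C * P = 148.896 * 0.59 * 0.99 = 87.0
Step 5: A = 87.0 t/(ha*yr)

87.0


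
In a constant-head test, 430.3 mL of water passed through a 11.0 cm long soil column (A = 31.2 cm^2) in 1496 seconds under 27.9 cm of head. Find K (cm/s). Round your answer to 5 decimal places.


Step 1: K = Q * L / (A * t * h)
Step 2: Numerator = 430.3 * 11.0 = 4733.3
Step 3: Denominator = 31.2 * 1496 * 27.9 = 1302238.08
Step 4: K = 4733.3 / 1302238.08 = 0.00363 cm/s

0.00363


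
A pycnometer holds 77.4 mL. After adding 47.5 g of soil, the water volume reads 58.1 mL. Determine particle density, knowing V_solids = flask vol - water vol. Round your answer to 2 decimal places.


Step 1: Volume of solids = flask volume - water volume with soil
Step 2: V_solids = 77.4 - 58.1 = 19.3 mL
Step 3: Particle density = mass / V_solids = 47.5 / 19.3 = 2.46 g/cm^3

2.46


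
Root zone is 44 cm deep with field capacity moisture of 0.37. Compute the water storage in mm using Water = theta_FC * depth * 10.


Step 1: Water (mm) = theta_FC * depth (cm) * 10
Step 2: Water = 0.37 * 44 * 10
Step 3: Water = 162.8 mm

162.8


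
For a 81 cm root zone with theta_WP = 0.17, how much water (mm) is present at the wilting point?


Step 1: Water (mm) = theta_WP * depth * 10
Step 2: Water = 0.17 * 81 * 10
Step 3: Water = 137.7 mm

137.7


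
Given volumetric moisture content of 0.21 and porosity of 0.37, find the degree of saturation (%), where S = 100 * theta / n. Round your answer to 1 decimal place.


Step 1: S = 100 * theta_v / n
Step 2: S = 100 * 0.21 / 0.37
Step 3: S = 56.8%

56.8


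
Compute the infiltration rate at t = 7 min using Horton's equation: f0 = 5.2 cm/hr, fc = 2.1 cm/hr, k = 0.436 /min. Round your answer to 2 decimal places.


Step 1: f = fc + (f0 - fc) * exp(-k * t)
Step 2: exp(-0.436 * 7) = 0.047264
Step 3: f = 2.1 + (5.2 - 2.1) * 0.047264
Step 4: f = 2.1 + 3.1 * 0.047264
Step 5: f = 2.25 cm/hr

2.25


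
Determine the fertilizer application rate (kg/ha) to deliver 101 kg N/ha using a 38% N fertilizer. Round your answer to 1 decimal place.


Step 1: Fertilizer rate = target N / (N content / 100)
Step 2: Rate = 101 / (38 / 100)
Step 3: Rate = 101 / 0.38
Step 4: Rate = 265.8 kg/ha

265.8


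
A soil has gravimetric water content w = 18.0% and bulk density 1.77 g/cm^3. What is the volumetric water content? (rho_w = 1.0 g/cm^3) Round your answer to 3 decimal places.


Step 1: theta = (w / 100) * BD / rho_w
Step 2: theta = (18.0 / 100) * 1.77 / 1.0
Step 3: theta = 0.18 * 1.77
Step 4: theta = 0.319

0.319


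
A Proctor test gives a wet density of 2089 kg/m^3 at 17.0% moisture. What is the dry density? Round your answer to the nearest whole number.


Step 1: Dry density = wet density / (1 + w/100)
Step 2: Dry density = 2089 / (1 + 17.0/100)
Step 3: Dry density = 2089 / 1.17
Step 4: Dry density = 1785 kg/m^3

1785


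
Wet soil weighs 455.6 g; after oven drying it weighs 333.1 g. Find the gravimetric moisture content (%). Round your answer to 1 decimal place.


Step 1: Water mass = wet - dry = 455.6 - 333.1 = 122.5 g
Step 2: w = 100 * water mass / dry mass
Step 3: w = 100 * 122.5 / 333.1 = 36.8%

36.8


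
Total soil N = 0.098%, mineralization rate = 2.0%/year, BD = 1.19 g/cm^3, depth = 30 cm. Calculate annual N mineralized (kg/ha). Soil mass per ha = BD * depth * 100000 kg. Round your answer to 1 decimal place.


Step 1: Soil mass per ha = BD * depth * 100000 = 1.19 * 30 * 100000 = 3570000 kg
Step 2: Total N pool = soil mass * N%/100 = 3570000 * 0.098/100 = 3498.6 kg/ha
Step 3: N mineralized = N pool * rate%/100 = 3498.6 * 2.0/100 = 70.0 kg/ha/yr

70.0
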